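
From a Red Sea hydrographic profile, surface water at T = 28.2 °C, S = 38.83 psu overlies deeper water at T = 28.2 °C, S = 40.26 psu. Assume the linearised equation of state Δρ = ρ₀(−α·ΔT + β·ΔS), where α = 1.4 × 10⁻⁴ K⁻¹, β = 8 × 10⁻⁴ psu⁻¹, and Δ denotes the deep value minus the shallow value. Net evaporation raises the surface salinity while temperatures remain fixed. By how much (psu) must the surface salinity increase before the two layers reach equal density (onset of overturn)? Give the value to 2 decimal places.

Neutral buoyancy requires −α(T_deep − T_surf) + β(S_deep − S_surf′) = 0.
S_surf′ = S_deep − (α/β)·ΔT = 40.26 − (1.4 × 10⁻⁴/8 × 10⁻⁴)·(+0.0) = 40.2600 psu.
Increase required: 40.2600 − 38.83 = 1.4300 psu.

1.43 psu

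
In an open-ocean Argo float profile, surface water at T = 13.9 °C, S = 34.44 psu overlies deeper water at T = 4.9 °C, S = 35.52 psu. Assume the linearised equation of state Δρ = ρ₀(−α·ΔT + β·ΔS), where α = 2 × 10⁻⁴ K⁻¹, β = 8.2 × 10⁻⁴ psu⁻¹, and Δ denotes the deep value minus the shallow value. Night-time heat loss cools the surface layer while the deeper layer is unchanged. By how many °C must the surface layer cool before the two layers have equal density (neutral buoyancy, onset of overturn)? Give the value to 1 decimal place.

13.4 °C

Neutral buoyancy requires Δρ = 0, i.e. −α(T_deep − T_surf′) + β(S_deep − S_surf) = 0.
T_surf′ = T_deep − (β/α)·ΔS = 4.9 − (8.2 × 10⁻⁴/2 × 10⁻⁴)·(+1.08) = 0.472 °C.
Cooling required: 13.9 − (0.472) = 13.428 °C.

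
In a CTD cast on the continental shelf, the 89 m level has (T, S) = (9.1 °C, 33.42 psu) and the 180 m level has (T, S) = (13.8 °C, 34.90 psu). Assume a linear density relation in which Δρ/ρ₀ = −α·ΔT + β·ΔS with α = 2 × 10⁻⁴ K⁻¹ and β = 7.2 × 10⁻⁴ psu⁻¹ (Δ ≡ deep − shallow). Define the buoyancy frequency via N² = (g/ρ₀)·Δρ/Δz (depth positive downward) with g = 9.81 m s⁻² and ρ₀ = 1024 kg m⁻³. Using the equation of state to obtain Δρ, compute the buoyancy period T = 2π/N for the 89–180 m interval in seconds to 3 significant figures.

1.71 × 10³ s

ΔT = +4.7 K, ΔS = +1.48 psu (deep − shallow).
Δρ/ρ₀ = −αΔT + βΔS = -9.40 × 10⁻⁴ + 1.0656 × 10⁻³ = 1.256 × 10⁻⁴, so Δρ ≈ 0.1286 kg m⁻³.
N² = (g/ρ₀)·Δρ/Δz = g·(Δρ/ρ₀)/Δz = 9.81 × 1.256 × 10⁻⁴ / 91 = 1.3540 × 10⁻⁵ s⁻².
N = √(1.3540 × 10⁻⁵) = 3.6797 × 10⁻³ rad s⁻¹ → T = 2π/N = 1.7075 × 10³ s ≈ 1.71 × 10³ s.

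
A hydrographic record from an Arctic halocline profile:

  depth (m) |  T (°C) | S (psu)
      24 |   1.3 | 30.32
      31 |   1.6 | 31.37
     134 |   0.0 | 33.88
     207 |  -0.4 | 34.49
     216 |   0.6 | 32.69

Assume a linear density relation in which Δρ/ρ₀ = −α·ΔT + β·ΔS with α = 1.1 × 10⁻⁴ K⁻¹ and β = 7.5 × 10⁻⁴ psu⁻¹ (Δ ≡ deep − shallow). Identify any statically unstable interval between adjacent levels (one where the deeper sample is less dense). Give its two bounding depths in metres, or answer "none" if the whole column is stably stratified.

Evaluate Δρ/ρ₀ = −αΔT + βΔS across each adjacent pair:
  24–31 m: −αΔT+βΔS = −(1.1 × 10⁻⁴)(+0.3)+(7.5 × 10⁻⁴)(+1.05) = 7.5 × 10⁻⁴ → stable
  31–134 m: −αΔT+βΔS = −(1.1 × 10⁻⁴)(-1.6)+(7.5 × 10⁻⁴)(+2.51) = 2.1 × 10⁻³ → stable
  134–207 m: −αΔT+βΔS = −(1.1 × 10⁻⁴)(-0.4)+(7.5 × 10⁻⁴)(+0.61) = 5.0 × 10⁻⁴ → stable
  207–216 m: −αΔT+βΔS = −(1.1 × 10⁻⁴)(+1.0)+(7.5 × 10⁻⁴)(-1.80) = -1.5 × 10⁻³ → UNSTABLE
The 207–216 m interval has Δρ < 0: lighter water underlies denser water.

207–216 m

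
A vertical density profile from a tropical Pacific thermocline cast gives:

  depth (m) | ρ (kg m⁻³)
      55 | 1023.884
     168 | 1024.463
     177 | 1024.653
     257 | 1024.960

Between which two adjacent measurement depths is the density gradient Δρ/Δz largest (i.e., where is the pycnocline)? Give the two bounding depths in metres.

Compute the density gradient over each adjacent pair:
  55–168 m: Δρ/Δz = 0.579/113 = 5.1 × 10⁻³ kg m⁻⁴
  168–177 m: Δρ/Δz = 0.190/9 = 0.021 kg m⁻⁴
  177–257 m: Δρ/Δz = 0.307/80 = 3.8 × 10⁻³ kg m⁻⁴
The largest gradient is in the 168–177 m interval — the pycnocline.

168–177 m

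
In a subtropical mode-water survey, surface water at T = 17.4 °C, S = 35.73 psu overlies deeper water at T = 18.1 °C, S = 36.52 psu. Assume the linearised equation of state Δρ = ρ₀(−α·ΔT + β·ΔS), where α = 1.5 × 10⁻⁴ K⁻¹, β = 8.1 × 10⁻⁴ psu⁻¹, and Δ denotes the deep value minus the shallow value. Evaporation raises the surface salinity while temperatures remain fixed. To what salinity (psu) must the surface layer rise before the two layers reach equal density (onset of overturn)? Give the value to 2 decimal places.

36.39 psu

Neutral buoyancy requires −α(T_deep − T_surf) + β(S_deep − S_surf′) = 0.
S_surf′ = S_deep − (α/β)·ΔT = 36.52 − (1.5 × 10⁻⁴/8.1 × 10⁻⁴)·(+0.7) = 36.3904 psu.
Increase required: 36.3904 − 35.73 = 0.6604 psu.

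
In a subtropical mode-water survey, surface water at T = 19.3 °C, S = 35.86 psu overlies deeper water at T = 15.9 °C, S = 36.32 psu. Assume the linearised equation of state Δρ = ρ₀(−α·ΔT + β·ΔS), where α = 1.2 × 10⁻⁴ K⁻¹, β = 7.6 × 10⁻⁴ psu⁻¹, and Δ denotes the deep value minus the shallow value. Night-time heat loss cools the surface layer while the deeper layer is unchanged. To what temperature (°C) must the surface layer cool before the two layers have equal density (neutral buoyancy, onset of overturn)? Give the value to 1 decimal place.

13.0 °C

Neutral buoyancy requires Δρ = 0, i.e. −α(T_deep − T_surf′) + β(S_deep − S_surf) = 0.
T_surf′ = T_deep − (β/α)·ΔS = 15.9 − (7.6 × 10⁻⁴/1.2 × 10⁻⁴)·(+0.46) = 12.987 °C.
Cooling required: 19.3 − (12.987) = 6.313 °C.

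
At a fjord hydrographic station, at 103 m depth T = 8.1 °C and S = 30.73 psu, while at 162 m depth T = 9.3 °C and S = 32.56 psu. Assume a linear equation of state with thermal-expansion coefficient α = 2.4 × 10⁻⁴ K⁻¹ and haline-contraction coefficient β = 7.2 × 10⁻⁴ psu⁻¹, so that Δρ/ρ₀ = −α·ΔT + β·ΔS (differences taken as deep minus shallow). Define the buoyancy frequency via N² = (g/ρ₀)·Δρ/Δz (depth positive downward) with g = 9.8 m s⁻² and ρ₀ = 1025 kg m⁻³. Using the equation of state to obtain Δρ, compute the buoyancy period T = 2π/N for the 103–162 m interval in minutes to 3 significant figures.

8.01 min

ΔT = +1.2 K, ΔS = +1.83 psu (deep − shallow).
Δρ/ρ₀ = −αΔT + βΔS = -2.88 × 10⁻⁴ + 1.3176 × 10⁻³ = 1.0296 × 10⁻³, so Δρ ≈ 1.055 kg m⁻³.
N² = (g/ρ₀)·Δρ/Δz = g·(Δρ/ρ₀)/Δz = 9.8 × 1.0296 × 10⁻³ / 59 = 1.7102 × 10⁻⁴ s⁻².
N = √(1.7102 × 10⁻⁴) = 0.013077 rad s⁻¹ → T = 2π/N = 480.48 s = 8.0080 min ≈ 8.01 min.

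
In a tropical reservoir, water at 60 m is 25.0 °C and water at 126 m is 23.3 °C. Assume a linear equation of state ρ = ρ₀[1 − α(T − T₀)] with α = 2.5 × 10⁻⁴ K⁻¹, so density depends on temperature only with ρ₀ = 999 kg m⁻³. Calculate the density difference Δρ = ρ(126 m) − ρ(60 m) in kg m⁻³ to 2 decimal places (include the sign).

ΔT = -1.7 K, Δρ/ρ₀ = −αΔT = 4.25 × 10⁻⁴.
Δρ = 999 × (4.25 × 10⁻⁴) = +0.42 kg m⁻³.
Positive Δρ: denser below, stable.

+0.42 kg m⁻³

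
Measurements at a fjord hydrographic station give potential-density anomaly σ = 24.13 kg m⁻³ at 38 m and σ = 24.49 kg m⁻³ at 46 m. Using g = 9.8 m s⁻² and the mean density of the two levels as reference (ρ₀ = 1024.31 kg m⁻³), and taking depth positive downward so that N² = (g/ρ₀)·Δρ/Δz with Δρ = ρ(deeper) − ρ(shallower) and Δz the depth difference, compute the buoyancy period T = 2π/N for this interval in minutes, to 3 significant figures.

Δρ = 1024.49 − 1024.13 = 0.36 kg m⁻³ over Δz = 46 − 38 = 8 m.
N² = (9.8/1024.31) × (0.36/8) = 4.3053 × 10⁻⁴ s⁻².
N = √(4.3053 × 10⁻⁴) = 0.020749 rad s⁻¹, so T = 2π/N = 302.82 s = 5.0470 min ≈ 5.05 min.

5.05 min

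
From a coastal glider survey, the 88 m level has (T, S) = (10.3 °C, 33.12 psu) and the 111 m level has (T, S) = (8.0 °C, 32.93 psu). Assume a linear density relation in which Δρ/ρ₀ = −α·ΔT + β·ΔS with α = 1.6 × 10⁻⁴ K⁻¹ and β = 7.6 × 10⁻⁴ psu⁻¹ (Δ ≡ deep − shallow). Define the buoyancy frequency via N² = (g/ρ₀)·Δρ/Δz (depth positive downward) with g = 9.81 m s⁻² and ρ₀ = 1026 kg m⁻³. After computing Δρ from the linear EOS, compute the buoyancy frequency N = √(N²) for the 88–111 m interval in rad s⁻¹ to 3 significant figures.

9.77 × 10⁻³ rad s⁻¹

ΔT = -2.3 K, ΔS = -0.19 psu (deep − shallow).
Δρ/ρ₀ = −αΔT + βΔS = 3.68 × 10⁻⁴ − 1.444 × 10⁻⁴ = 2.236 × 10⁻⁴, so Δρ ≈ 0.2294 kg m⁻³.
N² = (g/ρ₀)·Δρ/Δz = g·(Δρ/ρ₀)/Δz = 9.81 × 2.236 × 10⁻⁴ / 23 = 9.5370 × 10⁻⁵ s⁻².
N = √(9.5370 × 10⁻⁵) = 9.7658 × 10⁻³ rad s⁻¹ ≈ 9.77 × 10⁻³ rad s⁻¹.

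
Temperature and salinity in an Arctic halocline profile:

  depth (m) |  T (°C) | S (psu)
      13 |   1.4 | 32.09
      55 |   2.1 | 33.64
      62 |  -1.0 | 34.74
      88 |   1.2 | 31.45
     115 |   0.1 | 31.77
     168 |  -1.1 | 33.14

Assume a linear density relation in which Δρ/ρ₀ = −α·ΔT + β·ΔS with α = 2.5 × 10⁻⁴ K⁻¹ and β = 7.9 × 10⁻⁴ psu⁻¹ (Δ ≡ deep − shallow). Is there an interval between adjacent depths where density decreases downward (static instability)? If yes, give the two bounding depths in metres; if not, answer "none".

62–88 m

Evaluate Δρ/ρ₀ = −αΔT + βΔS across each adjacent pair:
  13–55 m: −αΔT+βΔS = −(2.5 × 10⁻⁴)(+0.7)+(7.9 × 10⁻⁴)(+1.55) = 1.0 × 10⁻³ → stable
  55–62 m: −αΔT+βΔS = −(2.5 × 10⁻⁴)(-3.1)+(7.9 × 10⁻⁴)(+1.10) = 1.6 × 10⁻³ → stable
  62–88 m: −αΔT+βΔS = −(2.5 × 10⁻⁴)(+2.2)+(7.9 × 10⁻⁴)(-3.29) = -3.1 × 10⁻³ → UNSTABLE
  88–115 m: −αΔT+βΔS = −(2.5 × 10⁻⁴)(-1.1)+(7.9 × 10⁻⁴)(+0.32) = 5.3 × 10⁻⁴ → stable
  115–168 m: −αΔT+βΔS = −(2.5 × 10⁻⁴)(-1.2)+(7.9 × 10⁻⁴)(+1.37) = 1.4 × 10⁻³ → stable
The 62–88 m interval has Δρ < 0: lighter water underlies denser water.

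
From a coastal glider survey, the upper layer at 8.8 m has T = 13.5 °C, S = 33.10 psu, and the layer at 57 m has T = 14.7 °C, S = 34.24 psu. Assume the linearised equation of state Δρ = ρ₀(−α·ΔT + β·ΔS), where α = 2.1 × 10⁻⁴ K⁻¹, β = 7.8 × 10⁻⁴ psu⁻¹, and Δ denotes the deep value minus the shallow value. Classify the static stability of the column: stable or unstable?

ΔT = 14.7 − 13.5 = +1.2 K and ΔS = 34.24 − 33.10 = +1.14 psu (deep − shallow).
−αΔT = -2.52 × 10⁻⁴; βΔS = 8.892 × 10⁻⁴; sum Δρ/ρ₀ = 6.372 × 10⁻⁴.
Δρ/ρ₀ > 0, so Δρ > 0: deeper water is denser → statically stable.

stable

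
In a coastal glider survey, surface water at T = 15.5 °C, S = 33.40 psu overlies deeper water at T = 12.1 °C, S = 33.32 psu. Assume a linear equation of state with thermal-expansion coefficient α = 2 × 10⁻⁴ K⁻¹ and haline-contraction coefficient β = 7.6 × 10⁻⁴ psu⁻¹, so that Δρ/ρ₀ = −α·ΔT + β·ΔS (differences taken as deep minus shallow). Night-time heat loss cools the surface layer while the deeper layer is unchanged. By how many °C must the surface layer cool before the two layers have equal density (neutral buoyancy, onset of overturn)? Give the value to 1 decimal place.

Neutral buoyancy requires Δρ = 0, i.e. −α(T_deep − T_surf′) + β(S_deep − S_surf) = 0.
T_surf′ = T_deep − (β/α)·ΔS = 12.1 − (7.6 × 10⁻⁴/2 × 10⁻⁴)·(-0.08) = 12.404 °C.
Cooling required: 15.5 − (12.404) = 3.096 °C.

3.1 °C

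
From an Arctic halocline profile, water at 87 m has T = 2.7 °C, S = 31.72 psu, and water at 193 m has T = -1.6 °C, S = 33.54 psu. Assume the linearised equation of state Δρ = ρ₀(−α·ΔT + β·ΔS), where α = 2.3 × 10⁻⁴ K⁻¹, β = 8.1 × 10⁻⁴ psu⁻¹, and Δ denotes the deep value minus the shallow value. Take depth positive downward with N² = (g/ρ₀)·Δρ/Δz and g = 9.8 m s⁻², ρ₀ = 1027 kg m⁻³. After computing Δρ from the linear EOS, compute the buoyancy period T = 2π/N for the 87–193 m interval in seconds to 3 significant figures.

416 s

ΔT = -4.3 K, ΔS = +1.82 psu (deep − shallow).
Δρ/ρ₀ = −αΔT + βΔS = 9.89 × 10⁻⁴ + 1.4742 × 10⁻³ = 2.4632 × 10⁻³, so Δρ ≈ 2.530 kg m⁻³.
N² = (g/ρ₀)·Δρ/Δz = g·(Δρ/ρ₀)/Δz = 9.8 × 2.4632 × 10⁻³ / 106 = 2.2773 × 10⁻⁴ s⁻².
N = √(2.2773 × 10⁻⁴) = 0.015091 rad s⁻¹ → T = 2π/N = 416.35 s ≈ 416 s.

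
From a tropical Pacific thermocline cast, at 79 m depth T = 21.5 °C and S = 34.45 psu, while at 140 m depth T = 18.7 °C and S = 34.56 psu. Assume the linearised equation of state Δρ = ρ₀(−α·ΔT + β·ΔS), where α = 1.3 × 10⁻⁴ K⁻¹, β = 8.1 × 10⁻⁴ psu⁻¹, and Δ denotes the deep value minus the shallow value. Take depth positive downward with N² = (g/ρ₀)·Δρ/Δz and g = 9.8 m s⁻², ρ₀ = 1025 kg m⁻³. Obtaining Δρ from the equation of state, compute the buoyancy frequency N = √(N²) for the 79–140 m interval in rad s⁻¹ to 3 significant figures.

ΔT = -2.8 K, ΔS = +0.11 psu (deep − shallow).
Δρ/ρ₀ = −αΔT + βΔS = 3.64 × 10⁻⁴ + 8.91 × 10⁻⁵ = 4.531 × 10⁻⁴, so Δρ ≈ 0.4644 kg m⁻³.
N² = (g/ρ₀)·Δρ/Δz = g·(Δρ/ρ₀)/Δz = 9.8 × 4.531 × 10⁻⁴ / 61 = 7.2793 × 10⁻⁵ s⁻².
N = √(7.2793 × 10⁻⁵) = 8.5319 × 10⁻³ rad s⁻¹ ≈ 8.53 × 10⁻³ rad s⁻¹.

8.53 × 10⁻³ rad s⁻¹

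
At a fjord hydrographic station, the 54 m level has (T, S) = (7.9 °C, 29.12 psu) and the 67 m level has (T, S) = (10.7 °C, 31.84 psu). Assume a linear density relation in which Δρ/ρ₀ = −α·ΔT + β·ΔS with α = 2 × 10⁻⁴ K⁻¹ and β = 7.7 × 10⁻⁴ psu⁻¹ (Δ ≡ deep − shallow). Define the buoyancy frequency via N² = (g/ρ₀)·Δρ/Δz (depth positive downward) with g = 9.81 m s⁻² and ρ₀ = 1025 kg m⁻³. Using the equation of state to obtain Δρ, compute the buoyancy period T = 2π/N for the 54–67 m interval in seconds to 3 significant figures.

ΔT = +2.8 K, ΔS = +2.72 psu (deep − shallow).
Δρ/ρ₀ = −αΔT + βΔS = -5.60 × 10⁻⁴ + 2.0944 × 10⁻³ = 1.5344 × 10⁻³, so Δρ ≈ 1.573 kg m⁻³.
N² = (g/ρ₀)·Δρ/Δz = g·(Δρ/ρ₀)/Δz = 9.81 × 1.5344 × 10⁻³ / 13 = 1.1579 × 10⁻³ s⁻².
N = √(1.1579 × 10⁻³) = 0.034028 rad s⁻¹ → T = 2π/N = 184.65 s ≈ 185 s.

185 s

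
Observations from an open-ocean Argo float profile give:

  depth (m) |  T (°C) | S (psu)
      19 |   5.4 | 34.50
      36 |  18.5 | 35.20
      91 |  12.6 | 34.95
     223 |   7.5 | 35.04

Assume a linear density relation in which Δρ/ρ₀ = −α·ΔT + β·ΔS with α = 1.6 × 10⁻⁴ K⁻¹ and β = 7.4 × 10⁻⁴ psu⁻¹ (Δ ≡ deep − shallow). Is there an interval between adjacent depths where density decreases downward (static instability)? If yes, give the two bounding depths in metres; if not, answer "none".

19–36 m

Evaluate Δρ/ρ₀ = −αΔT + βΔS across each adjacent pair:
  19–36 m: −αΔT+βΔS = −(1.6 × 10⁻⁴)(+13.1)+(7.4 × 10⁻⁴)(+0.70) = -1.6 × 10⁻³ → UNSTABLE
  36–91 m: −αΔT+βΔS = −(1.6 × 10⁻⁴)(-5.9)+(7.4 × 10⁻⁴)(-0.25) = 7.6 × 10⁻⁴ → stable
  91–223 m: −αΔT+βΔS = −(1.6 × 10⁻⁴)(-5.1)+(7.4 × 10⁻⁴)(+0.09) = 8.8 × 10⁻⁴ → stable
The 19–36 m interval has Δρ < 0: lighter water underlies denser water.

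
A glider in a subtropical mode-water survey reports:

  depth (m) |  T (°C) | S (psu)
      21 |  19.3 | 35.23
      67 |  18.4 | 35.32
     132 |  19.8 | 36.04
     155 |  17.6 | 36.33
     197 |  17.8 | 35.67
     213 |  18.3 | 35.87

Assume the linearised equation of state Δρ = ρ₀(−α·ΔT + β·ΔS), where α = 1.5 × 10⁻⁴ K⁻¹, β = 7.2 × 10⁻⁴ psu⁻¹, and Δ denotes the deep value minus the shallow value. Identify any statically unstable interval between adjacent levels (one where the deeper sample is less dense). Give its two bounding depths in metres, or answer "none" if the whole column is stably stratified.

Evaluate Δρ/ρ₀ = −αΔT + βΔS across each adjacent pair:
  21–67 m: −αΔT+βΔS = −(1.5 × 10⁻⁴)(-0.9)+(7.2 × 10⁻⁴)(+0.09) = 2.0 × 10⁻⁴ → stable
  67–132 m: −αΔT+βΔS = −(1.5 × 10⁻⁴)(+1.4)+(7.2 × 10⁻⁴)(+0.72) = 3.1 × 10⁻⁴ → stable
  132–155 m: −αΔT+βΔS = −(1.5 × 10⁻⁴)(-2.2)+(7.2 × 10⁻⁴)(+0.29) = 5.4 × 10⁻⁴ → stable
  155–197 m: −αΔT+βΔS = −(1.5 × 10⁻⁴)(+0.2)+(7.2 × 10⁻⁴)(-0.66) = -5.1 × 10⁻⁴ → UNSTABLE
  197–213 m: −αΔT+βΔS = −(1.5 × 10⁻⁴)(+0.5)+(7.2 × 10⁻⁴)(+0.20) = 6.9 × 10⁻⁵ → stable
The 155–197 m interval has Δρ < 0: lighter water underlies denser water.

155–197 m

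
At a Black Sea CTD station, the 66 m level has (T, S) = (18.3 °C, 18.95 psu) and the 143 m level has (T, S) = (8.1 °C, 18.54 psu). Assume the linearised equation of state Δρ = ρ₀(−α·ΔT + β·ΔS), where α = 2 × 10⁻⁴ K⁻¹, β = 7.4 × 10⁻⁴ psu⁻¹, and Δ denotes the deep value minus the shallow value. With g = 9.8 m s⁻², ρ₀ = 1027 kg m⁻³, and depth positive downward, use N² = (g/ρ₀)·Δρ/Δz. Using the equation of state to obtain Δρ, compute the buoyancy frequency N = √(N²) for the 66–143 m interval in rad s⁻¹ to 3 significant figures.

0.0149 rad s⁻¹

ΔT = -10.2 K, ΔS = -0.41 psu (deep − shallow).
Δρ/ρ₀ = −αΔT + βΔS = 2.04 × 10⁻³ − 3.034 × 10⁻⁴ = 1.7366 × 10⁻³, so Δρ ≈ 1.783 kg m⁻³.
N² = (g/ρ₀)·Δρ/Δz = g·(Δρ/ρ₀)/Δz = 9.8 × 1.7366 × 10⁻³ / 77 = 2.2102 × 10⁻⁴ s⁻².
N = √(2.2102 × 10⁻⁴) = 0.014867 rad s⁻¹ ≈ 0.0149 rad s⁻¹.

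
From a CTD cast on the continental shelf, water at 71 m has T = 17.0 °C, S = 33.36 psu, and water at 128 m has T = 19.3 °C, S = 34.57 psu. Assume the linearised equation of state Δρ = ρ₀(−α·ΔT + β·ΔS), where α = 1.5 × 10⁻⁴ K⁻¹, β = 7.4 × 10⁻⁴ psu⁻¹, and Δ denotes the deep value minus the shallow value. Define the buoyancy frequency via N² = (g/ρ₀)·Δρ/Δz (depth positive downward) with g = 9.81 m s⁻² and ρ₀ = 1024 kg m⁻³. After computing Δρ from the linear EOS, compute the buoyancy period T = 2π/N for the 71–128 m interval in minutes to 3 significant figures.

ΔT = +2.3 K, ΔS = +1.21 psu (deep − shallow).
Δρ/ρ₀ = −αΔT + βΔS = -3.45 × 10⁻⁴ + 8.954 × 10⁻⁴ = 5.504 × 10⁻⁴, so Δρ ≈ 0.5636 kg m⁻³.
N² = (g/ρ₀)·Δρ/Δz = g·(Δρ/ρ₀)/Δz = 9.81 × 5.504 × 10⁻⁴ / 57 = 9.4727 × 10⁻⁵ s⁻².
N = √(9.4727 × 10⁻⁵) = 9.7328 × 10⁻³ rad s⁻¹ → T = 2π/N = 645.57 s = 10.760 min ≈ 10.8 min.

10.8 min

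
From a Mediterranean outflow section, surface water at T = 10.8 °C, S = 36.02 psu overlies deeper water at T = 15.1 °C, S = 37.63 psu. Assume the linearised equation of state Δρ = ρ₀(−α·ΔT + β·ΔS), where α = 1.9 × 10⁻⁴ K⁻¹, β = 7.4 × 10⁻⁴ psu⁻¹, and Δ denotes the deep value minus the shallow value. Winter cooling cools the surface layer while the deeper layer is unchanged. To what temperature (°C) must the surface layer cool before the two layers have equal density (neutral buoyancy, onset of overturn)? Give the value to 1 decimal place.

8.8 °C

Neutral buoyancy requires Δρ = 0, i.e. −α(T_deep − T_surf′) + β(S_deep − S_surf) = 0.
T_surf′ = T_deep − (β/α)·ΔS = 15.1 − (7.4 × 10⁻⁴/1.9 × 10⁻⁴)·(+1.61) = 8.829 °C.
Cooling required: 10.8 − (8.829) = 1.971 °C.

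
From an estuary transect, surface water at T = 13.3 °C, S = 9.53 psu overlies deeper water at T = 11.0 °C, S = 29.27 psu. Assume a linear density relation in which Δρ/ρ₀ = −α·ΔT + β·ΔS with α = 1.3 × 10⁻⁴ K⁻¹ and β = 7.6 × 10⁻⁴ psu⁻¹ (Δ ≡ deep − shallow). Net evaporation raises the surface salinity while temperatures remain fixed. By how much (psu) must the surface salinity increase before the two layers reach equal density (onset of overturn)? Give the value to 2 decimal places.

Neutral buoyancy requires −α(T_deep − T_surf) + β(S_deep − S_surf′) = 0.
S_surf′ = S_deep − (α/β)·ΔT = 29.27 − (1.3 × 10⁻⁴/7.6 × 10⁻⁴)·(-2.3) = 29.6634 psu.
Increase required: 29.6634 − 9.53 = 20.1334 psu.

20.13 psu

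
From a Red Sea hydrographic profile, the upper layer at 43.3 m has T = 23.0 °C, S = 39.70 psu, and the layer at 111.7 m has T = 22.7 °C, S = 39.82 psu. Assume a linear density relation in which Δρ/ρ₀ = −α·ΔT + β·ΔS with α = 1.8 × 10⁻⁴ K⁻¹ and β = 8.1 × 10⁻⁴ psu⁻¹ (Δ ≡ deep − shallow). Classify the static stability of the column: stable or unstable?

ΔT = 22.7 − 23.0 = -0.3 K and ΔS = 39.82 − 39.70 = +0.12 psu (deep − shallow).
−αΔT = 5.40 × 10⁻⁵; βΔS = 9.72 × 10⁻⁵; sum Δρ/ρ₀ = 1.512 × 10⁻⁴.
Δρ/ρ₀ > 0, so Δρ > 0: deeper water is denser → statically stable.

stable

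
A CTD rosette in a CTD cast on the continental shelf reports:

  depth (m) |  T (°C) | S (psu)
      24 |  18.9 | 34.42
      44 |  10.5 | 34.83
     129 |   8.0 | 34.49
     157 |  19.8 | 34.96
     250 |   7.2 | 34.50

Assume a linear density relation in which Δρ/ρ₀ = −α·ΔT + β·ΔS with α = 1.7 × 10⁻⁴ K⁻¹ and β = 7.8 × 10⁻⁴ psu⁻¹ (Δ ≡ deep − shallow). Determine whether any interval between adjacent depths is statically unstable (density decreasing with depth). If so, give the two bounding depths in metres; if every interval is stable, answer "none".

129–157 m

Evaluate Δρ/ρ₀ = −αΔT + βΔS across each adjacent pair:
  24–44 m: −αΔT+βΔS = −(1.7 × 10⁻⁴)(-8.4)+(7.8 × 10⁻⁴)(+0.41) = 1.7 × 10⁻³ → stable
  44–129 m: −αΔT+βΔS = −(1.7 × 10⁻⁴)(-2.5)+(7.8 × 10⁻⁴)(-0.34) = 1.6 × 10⁻⁴ → stable
  129–157 m: −αΔT+βΔS = −(1.7 × 10⁻⁴)(+11.8)+(7.8 × 10⁻⁴)(+0.47) = -1.6 × 10⁻³ → UNSTABLE
  157–250 m: −αΔT+βΔS = −(1.7 × 10⁻⁴)(-12.6)+(7.8 × 10⁻⁴)(-0.46) = 1.8 × 10⁻³ → stable
The 129–157 m interval has Δρ < 0: lighter water underlies denser water.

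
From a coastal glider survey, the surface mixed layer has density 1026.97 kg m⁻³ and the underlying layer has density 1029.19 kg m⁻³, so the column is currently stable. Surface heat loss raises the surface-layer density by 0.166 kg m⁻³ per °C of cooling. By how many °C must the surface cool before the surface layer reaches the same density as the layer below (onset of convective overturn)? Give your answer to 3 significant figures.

13.4 °C

Density deficit of the surface layer: 1029.19 − 1026.97 = 2.22 kg m⁻³.
Required change = 2.22 / 0.166 = 13.4 °C.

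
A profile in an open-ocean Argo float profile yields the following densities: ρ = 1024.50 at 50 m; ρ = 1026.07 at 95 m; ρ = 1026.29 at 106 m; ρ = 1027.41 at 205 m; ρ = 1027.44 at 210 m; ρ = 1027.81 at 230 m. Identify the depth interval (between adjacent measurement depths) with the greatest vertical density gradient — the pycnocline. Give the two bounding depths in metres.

Compute the density gradient over each adjacent pair:
  50–95 m: Δρ/Δz = 1.57/45 = 0.035 kg m⁻⁴
  95–106 m: Δρ/Δz = 0.22/11 = 0.020 kg m⁻⁴
  106–205 m: Δρ/Δz = 1.12/99 = 0.011 kg m⁻⁴
  205–210 m: Δρ/Δz = 0.03/5 = 6.0 × 10⁻³ kg m⁻⁴
  210–230 m: Δρ/Δz = 0.37/20 = 0.018 kg m⁻⁴
The largest gradient is in the 50–95 m interval — the pycnocline.

50–95 m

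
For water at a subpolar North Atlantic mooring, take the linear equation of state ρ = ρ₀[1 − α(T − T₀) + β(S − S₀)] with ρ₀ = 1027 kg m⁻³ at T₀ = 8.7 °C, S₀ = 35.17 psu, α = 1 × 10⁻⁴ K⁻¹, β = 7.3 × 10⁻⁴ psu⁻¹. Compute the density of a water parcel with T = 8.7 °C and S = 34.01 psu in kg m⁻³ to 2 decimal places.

T − T₀ = +0.0 K, S − S₀ = -1.16 psu.
Bracket = 1 − α·(+0.0) + β·(-1.16) = 1 + (-8.468 × 10⁻⁴) = 0.9991532.
ρ = 1027 × 0.9991532 = 1026.13 kg m⁻³.

1026.13 kg m⁻³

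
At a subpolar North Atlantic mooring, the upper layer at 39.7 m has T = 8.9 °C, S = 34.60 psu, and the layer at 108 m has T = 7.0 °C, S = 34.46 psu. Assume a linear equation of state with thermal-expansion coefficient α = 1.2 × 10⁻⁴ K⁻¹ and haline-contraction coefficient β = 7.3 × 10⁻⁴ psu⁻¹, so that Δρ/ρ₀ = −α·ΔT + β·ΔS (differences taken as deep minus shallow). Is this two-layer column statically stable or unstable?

ΔT = 7.0 − 8.9 = -1.9 K and ΔS = 34.46 − 34.60 = -0.14 psu (deep − shallow).
−αΔT = 2.28 × 10⁻⁴; βΔS = -1.022 × 10⁻⁴; sum Δρ/ρ₀ = 1.258 × 10⁻⁴.
Δρ/ρ₀ > 0, so Δρ > 0: deeper water is denser → statically stable.

stable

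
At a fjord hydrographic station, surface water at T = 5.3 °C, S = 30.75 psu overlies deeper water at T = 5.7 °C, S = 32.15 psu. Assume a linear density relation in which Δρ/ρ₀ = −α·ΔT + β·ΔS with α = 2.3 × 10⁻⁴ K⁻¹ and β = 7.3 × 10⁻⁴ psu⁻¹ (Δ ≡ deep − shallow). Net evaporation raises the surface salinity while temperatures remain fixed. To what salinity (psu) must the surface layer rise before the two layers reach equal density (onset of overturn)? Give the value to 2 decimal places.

Neutral buoyancy requires −α(T_deep − T_surf) + β(S_deep − S_surf′) = 0.
S_surf′ = S_deep − (α/β)·ΔT = 32.15 − (2.3 × 10⁻⁴/7.3 × 10⁻⁴)·(+0.4) = 32.0240 psu.
Increase required: 32.0240 − 30.75 = 1.2740 psu.

32.02 psu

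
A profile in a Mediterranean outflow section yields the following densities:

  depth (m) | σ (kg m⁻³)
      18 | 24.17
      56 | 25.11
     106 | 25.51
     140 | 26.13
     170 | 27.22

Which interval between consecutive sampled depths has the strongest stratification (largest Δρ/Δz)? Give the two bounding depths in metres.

Compute the density gradient over each adjacent pair:
  18–56 m: Δρ/Δz = 0.94/38 = 0.025 kg m⁻⁴
  56–106 m: Δρ/Δz = 0.40/50 = 8.0 × 10⁻³ kg m⁻⁴
  106–140 m: Δρ/Δz = 0.62/34 = 0.018 kg m⁻⁴
  140–170 m: Δρ/Δz = 1.09/30 = 0.036 kg m⁻⁴
The largest gradient is in the 140–170 m interval — the pycnocline.

140–170 m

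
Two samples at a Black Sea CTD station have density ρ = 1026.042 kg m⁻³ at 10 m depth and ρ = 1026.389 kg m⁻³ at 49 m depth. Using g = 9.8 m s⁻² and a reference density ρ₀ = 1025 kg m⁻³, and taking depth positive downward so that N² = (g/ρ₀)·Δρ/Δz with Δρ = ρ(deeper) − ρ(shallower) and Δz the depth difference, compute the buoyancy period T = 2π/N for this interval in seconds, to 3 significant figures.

Δρ = 1026.389 − 1026.042 = 0.347 kg m⁻³ over Δz = 49 − 10 = 39 m.
N² = (9.8/1025) × (0.347/39) = 8.5068 × 10⁻⁵ s⁻².
N = √(8.5068 × 10⁻⁵) = 9.2232 × 10⁻³ rad s⁻¹, so T = 2π/N = 681.24 s ≈ 681 s.
A positive N² confirms static stability across the interval.

681 s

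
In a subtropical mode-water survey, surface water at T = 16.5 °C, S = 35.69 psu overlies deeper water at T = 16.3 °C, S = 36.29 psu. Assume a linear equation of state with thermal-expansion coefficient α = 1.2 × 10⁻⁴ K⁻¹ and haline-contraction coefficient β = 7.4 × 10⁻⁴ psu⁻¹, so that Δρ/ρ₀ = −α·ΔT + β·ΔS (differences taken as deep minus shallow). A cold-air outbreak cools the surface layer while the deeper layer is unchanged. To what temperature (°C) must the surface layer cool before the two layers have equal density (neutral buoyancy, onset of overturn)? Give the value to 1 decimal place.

12.6 °C

Neutral buoyancy requires Δρ = 0, i.e. −α(T_deep − T_surf′) + β(S_deep − S_surf) = 0.
T_surf′ = T_deep − (β/α)·ΔS = 16.3 − (7.4 × 10⁻⁴/1.2 × 10⁻⁴)·(+0.60) = 12.600 °C.
Cooling required: 16.5 − (12.600) = 3.900 °C.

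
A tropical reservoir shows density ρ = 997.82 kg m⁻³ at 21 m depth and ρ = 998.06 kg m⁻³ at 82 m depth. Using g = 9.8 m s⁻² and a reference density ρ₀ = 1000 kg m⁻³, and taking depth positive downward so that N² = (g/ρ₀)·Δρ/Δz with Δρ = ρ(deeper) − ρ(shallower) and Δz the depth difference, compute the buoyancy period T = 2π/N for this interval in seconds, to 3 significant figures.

1.01 × 10³ s

Δρ = 998.06 − 997.82 = 0.24 kg m⁻³ over Δz = 82 − 21 = 61 m.
N² = (9.8/1000) × (0.24/61) = 3.8557 × 10⁻⁵ s⁻².
N = √(3.8557 × 10⁻⁵) = 6.2094 × 10⁻³ rad s⁻¹, so T = 2π/N = 1.0119 × 10³ s ≈ 1.01 × 10³ s.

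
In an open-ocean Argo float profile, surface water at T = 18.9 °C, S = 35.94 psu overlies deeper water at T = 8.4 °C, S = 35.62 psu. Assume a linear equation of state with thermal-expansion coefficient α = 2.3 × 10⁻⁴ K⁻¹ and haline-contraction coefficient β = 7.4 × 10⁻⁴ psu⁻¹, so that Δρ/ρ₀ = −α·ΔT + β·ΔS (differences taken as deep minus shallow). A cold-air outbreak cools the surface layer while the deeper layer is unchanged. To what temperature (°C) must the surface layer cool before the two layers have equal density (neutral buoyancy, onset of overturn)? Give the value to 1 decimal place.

Neutral buoyancy requires Δρ = 0, i.e. −α(T_deep − T_surf′) + β(S_deep − S_surf) = 0.
T_surf′ = T_deep − (β/α)·ΔS = 8.4 − (7.4 × 10⁻⁴/2.3 × 10⁻⁴)·(-0.32) = 9.430 °C.
Cooling required: 18.9 − (9.430) = 9.470 °C.

9.4 °C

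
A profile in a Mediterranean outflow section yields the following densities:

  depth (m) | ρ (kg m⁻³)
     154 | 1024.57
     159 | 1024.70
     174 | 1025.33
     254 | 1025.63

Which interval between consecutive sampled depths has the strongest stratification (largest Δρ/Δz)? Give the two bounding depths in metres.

159–174 m

Compute the density gradient over each adjacent pair:
  154–159 m: Δρ/Δz = 0.13/5 = 0.026 kg m⁻⁴
  159–174 m: Δρ/Δz = 0.63/15 = 0.042 kg m⁻⁴
  174–254 m: Δρ/Δz = 0.30/80 = 3.7 × 10⁻³ kg m⁻⁴
The largest gradient is in the 159–174 m interval — the pycnocline.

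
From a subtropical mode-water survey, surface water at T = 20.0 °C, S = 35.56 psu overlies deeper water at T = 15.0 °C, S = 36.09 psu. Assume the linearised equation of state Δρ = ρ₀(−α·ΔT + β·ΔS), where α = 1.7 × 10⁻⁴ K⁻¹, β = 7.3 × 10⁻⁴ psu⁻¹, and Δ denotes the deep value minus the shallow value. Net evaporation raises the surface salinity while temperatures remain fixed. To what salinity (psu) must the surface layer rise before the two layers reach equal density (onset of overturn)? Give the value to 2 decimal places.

37.25 psu

Neutral buoyancy requires −α(T_deep − T_surf) + β(S_deep − S_surf′) = 0.
S_surf′ = S_deep − (α/β)·ΔT = 36.09 − (1.7 × 10⁻⁴/7.3 × 10⁻⁴)·(-5.0) = 37.2544 psu.
Increase required: 37.2544 − 35.56 = 1.6944 psu.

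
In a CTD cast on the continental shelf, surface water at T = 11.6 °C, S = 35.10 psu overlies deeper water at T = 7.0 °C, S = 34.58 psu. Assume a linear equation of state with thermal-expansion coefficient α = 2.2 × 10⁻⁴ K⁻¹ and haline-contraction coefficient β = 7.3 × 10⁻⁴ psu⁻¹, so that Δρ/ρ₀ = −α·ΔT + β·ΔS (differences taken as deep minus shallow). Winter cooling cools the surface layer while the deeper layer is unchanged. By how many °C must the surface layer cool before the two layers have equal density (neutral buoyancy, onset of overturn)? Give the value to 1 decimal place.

2.9 °C

Neutral buoyancy requires Δρ = 0, i.e. −α(T_deep − T_surf′) + β(S_deep − S_surf) = 0.
T_surf′ = T_deep − (β/α)·ΔS = 7.0 − (7.3 × 10⁻⁴/2.2 × 10⁻⁴)·(-0.52) = 8.725 °C.
Cooling required: 11.6 − (8.725) = 2.875 °C.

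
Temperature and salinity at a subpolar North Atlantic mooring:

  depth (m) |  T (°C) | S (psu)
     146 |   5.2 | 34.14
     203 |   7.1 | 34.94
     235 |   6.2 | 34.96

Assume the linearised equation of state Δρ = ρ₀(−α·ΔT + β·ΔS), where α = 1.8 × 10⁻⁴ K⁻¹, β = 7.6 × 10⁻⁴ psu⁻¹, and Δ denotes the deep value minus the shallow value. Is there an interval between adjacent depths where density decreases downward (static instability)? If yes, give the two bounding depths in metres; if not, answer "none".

Evaluate Δρ/ρ₀ = −αΔT + βΔS across each adjacent pair:
  146–203 m: −αΔT+βΔS = −(1.8 × 10⁻⁴)(+1.9)+(7.6 × 10⁻⁴)(+0.80) = 2.7 × 10⁻⁴ → stable
  203–235 m: −αΔT+βΔS = −(1.8 × 10⁻⁴)(-0.9)+(7.6 × 10⁻⁴)(+0.02) = 1.8 × 10⁻⁴ → stable
Every interval has Δρ > 0: the column is stably stratified throughout.

none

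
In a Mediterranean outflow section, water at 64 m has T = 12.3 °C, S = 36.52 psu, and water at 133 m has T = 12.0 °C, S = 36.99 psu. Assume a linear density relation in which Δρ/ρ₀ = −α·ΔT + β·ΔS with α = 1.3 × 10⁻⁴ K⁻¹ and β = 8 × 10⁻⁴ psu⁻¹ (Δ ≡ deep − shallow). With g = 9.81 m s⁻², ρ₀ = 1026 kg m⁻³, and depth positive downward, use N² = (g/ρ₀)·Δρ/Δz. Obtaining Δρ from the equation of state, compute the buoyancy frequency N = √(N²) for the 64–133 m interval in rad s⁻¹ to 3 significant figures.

ΔT = -0.3 K, ΔS = +0.47 psu (deep − shallow).
Δρ/ρ₀ = −αΔT + βΔS = 3.90 × 10⁻⁵ + 3.76 × 10⁻⁴ = 4.15 × 10⁻⁴, so Δρ ≈ 0.4258 kg m⁻³.
N² = (g/ρ₀)·Δρ/Δz = g·(Δρ/ρ₀)/Δz = 9.81 × 4.15 × 10⁻⁴ / 69 = 5.9002 × 10⁻⁵ s⁻².
N = √(5.9002 × 10⁻⁵) = 7.6813 × 10⁻³ rad s⁻¹ ≈ 7.68 × 10⁻³ rad s⁻¹.

7.68 × 10⁻³ rad s⁻¹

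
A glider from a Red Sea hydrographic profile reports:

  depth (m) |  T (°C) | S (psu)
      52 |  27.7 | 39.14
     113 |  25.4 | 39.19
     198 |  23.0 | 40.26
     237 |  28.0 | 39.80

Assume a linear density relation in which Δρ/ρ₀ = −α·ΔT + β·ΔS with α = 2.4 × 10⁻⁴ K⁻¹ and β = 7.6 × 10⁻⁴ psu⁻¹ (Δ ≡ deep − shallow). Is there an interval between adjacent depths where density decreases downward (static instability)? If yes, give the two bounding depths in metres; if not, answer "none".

Evaluate Δρ/ρ₀ = −αΔT + βΔS across each adjacent pair:
  52–113 m: −αΔT+βΔS = −(2.4 × 10⁻⁴)(-2.3)+(7.6 × 10⁻⁴)(+0.05) = 5.9 × 10⁻⁴ → stable
  113–198 m: −αΔT+βΔS = −(2.4 × 10⁻⁴)(-2.4)+(7.6 × 10⁻⁴)(+1.07) = 1.4 × 10⁻³ → stable
  198–237 m: −αΔT+βΔS = −(2.4 × 10⁻⁴)(+5.0)+(7.6 × 10⁻⁴)(-0.46) = -1.5 × 10⁻³ → UNSTABLE
The 198–237 m interval has Δρ < 0: lighter water underlies denser water.

198–237 m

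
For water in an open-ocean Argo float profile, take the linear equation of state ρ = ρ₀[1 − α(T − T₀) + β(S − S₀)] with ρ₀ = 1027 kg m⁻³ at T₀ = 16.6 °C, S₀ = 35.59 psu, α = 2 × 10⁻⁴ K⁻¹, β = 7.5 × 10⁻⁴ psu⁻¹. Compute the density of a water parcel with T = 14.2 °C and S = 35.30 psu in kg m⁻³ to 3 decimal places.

1027.270 kg m⁻³

T − T₀ = -2.4 K, S − S₀ = -0.29 psu.
Bracket = 1 − α·(-2.4) + β·(-0.29) = 1 + (2.625 × 10⁻⁴) = 1.0002625.
ρ = 1027 × 1.0002625 = 1027.270 kg m⁻³.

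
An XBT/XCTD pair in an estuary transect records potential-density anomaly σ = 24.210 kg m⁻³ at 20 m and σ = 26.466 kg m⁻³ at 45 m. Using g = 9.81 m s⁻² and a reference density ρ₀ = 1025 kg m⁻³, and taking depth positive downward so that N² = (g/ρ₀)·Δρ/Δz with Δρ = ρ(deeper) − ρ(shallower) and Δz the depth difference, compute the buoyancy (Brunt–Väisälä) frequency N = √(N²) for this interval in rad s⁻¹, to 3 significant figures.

Δρ = 1026.466 − 1024.210 = 2.256 kg m⁻³ over Δz = 45 − 20 = 25 m.
N² = (9.81/1025) × (2.256/25) = 8.6366 × 10⁻⁴ s⁻².
N = √(8.6366 × 10⁻⁴) = 0.029388 rad s⁻¹ ≈ 0.0294 rad s⁻¹.

0.0294 rad s⁻¹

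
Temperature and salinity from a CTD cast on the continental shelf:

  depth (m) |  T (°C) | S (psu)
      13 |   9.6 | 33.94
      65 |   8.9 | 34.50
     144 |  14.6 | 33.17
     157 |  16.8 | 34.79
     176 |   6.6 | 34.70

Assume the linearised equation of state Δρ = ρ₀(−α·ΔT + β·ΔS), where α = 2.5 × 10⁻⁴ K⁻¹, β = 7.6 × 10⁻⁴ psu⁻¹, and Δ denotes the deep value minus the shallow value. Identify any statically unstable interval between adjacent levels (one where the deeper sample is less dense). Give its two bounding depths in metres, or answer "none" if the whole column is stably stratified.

65–144 m

Evaluate Δρ/ρ₀ = −αΔT + βΔS across each adjacent pair:
  13–65 m: −αΔT+βΔS = −(2.5 × 10⁻⁴)(-0.7)+(7.6 × 10⁻⁴)(+0.56) = 6.0 × 10⁻⁴ → stable
  65–144 m: −αΔT+βΔS = −(2.5 × 10⁻⁴)(+5.7)+(7.6 × 10⁻⁴)(-1.33) = -2.4 × 10⁻³ → UNSTABLE
  144–157 m: −αΔT+βΔS = −(2.5 × 10⁻⁴)(+2.2)+(7.6 × 10⁻⁴)(+1.62) = 6.8 × 10⁻⁴ → stable
  157–176 m: −αΔT+βΔS = −(2.5 × 10⁻⁴)(-10.2)+(7.6 × 10⁻⁴)(-0.09) = 2.5 × 10⁻³ → stable
The 65–144 m interval has Δρ < 0: lighter water underlies denser water.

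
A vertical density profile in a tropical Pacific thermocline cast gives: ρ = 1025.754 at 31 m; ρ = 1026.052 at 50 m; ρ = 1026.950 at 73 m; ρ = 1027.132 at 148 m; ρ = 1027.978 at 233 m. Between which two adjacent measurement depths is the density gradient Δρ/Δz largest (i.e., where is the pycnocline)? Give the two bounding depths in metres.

50–73 m

Compute the density gradient over each adjacent pair:
  31–50 m: Δρ/Δz = 0.298/19 = 0.016 kg m⁻⁴
  50–73 m: Δρ/Δz = 0.898/23 = 0.039 kg m⁻⁴
  73–148 m: Δρ/Δz = 0.182/75 = 2.4 × 10⁻³ kg m⁻⁴
  148–233 m: Δρ/Δz = 0.846/85 = 0.010 kg m⁻⁴
The largest gradient is in the 50–73 m interval — the pycnocline.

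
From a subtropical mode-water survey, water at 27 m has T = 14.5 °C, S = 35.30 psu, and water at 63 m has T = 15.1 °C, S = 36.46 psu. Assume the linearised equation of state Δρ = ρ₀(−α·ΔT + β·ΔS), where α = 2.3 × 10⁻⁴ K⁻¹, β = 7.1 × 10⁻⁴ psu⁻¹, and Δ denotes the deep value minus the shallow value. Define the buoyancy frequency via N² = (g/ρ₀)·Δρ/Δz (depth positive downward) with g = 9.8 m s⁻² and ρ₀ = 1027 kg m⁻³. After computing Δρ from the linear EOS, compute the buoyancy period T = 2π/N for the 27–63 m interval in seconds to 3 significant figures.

460 s

ΔT = +0.6 K, ΔS = +1.16 psu (deep − shallow).
Δρ/ρ₀ = −αΔT + βΔS = -1.38 × 10⁻⁴ + 8.236 × 10⁻⁴ = 6.856 × 10⁻⁴, so Δρ ≈ 0.7041 kg m⁻³.
N² = (g/ρ₀)·Δρ/Δz = g·(Δρ/ρ₀)/Δz = 9.8 × 6.856 × 10⁻⁴ / 36 = 1.8664 × 10⁻⁴ s⁻².
N = √(1.8664 × 10⁻⁴) = 0.013662 rad s⁻¹ → T = 2π/N = 459.90 s ≈ 460 s.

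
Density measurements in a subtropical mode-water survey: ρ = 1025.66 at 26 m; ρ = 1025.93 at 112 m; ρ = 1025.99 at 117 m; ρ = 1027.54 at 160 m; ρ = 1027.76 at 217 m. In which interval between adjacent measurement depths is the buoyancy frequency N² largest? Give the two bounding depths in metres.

117–160 m

Compute the density gradient over each adjacent pair:
  26–112 m: Δρ/Δz = 0.27/86 = 3.1 × 10⁻³ kg m⁻⁴
  112–117 m: Δρ/Δz = 0.06/5 = 0.012 kg m⁻⁴
  117–160 m: Δρ/Δz = 1.55/43 = 0.036 kg m⁻⁴
  160–217 m: Δρ/Δz = 0.22/57 = 3.9 × 10⁻³ kg m⁻⁴
The largest gradient is in the 117–160 m interval — the pycnocline.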